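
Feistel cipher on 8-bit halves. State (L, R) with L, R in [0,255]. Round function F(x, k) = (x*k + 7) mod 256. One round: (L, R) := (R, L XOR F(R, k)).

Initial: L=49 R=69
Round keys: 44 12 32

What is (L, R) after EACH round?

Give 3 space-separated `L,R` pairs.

Answer: 69,210 210,154 154,149

Derivation:
Round 1 (k=44): L=69 R=210
Round 2 (k=12): L=210 R=154
Round 3 (k=32): L=154 R=149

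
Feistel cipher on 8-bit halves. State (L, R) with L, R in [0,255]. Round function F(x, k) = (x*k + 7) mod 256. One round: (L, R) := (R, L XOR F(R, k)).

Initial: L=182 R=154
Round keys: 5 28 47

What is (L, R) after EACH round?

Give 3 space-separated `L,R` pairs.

Round 1 (k=5): L=154 R=191
Round 2 (k=28): L=191 R=113
Round 3 (k=47): L=113 R=121

Answer: 154,191 191,113 113,121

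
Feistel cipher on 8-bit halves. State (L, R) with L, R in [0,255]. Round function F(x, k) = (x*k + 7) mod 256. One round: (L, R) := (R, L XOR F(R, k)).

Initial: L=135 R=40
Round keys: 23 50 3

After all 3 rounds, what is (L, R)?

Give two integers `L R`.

Round 1 (k=23): L=40 R=24
Round 2 (k=50): L=24 R=159
Round 3 (k=3): L=159 R=252

Answer: 159 252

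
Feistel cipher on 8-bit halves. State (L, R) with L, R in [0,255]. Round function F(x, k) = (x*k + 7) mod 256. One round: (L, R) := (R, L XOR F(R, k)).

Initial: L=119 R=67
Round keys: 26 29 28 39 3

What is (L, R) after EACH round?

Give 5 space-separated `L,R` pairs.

Answer: 67,162 162,34 34,29 29,80 80,234

Derivation:
Round 1 (k=26): L=67 R=162
Round 2 (k=29): L=162 R=34
Round 3 (k=28): L=34 R=29
Round 4 (k=39): L=29 R=80
Round 5 (k=3): L=80 R=234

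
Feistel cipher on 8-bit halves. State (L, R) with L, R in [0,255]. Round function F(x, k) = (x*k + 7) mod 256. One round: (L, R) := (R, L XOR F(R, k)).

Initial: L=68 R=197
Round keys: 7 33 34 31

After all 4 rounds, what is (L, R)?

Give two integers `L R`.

Round 1 (k=7): L=197 R=46
Round 2 (k=33): L=46 R=48
Round 3 (k=34): L=48 R=73
Round 4 (k=31): L=73 R=238

Answer: 73 238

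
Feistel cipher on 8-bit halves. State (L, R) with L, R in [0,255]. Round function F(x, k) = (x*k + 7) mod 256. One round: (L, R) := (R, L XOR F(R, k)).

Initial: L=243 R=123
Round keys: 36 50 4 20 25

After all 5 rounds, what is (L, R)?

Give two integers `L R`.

Round 1 (k=36): L=123 R=160
Round 2 (k=50): L=160 R=60
Round 3 (k=4): L=60 R=87
Round 4 (k=20): L=87 R=239
Round 5 (k=25): L=239 R=9

Answer: 239 9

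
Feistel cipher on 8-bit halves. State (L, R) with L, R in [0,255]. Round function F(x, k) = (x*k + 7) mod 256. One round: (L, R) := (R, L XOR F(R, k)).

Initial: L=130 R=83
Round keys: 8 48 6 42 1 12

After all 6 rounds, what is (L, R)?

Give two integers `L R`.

Round 1 (k=8): L=83 R=29
Round 2 (k=48): L=29 R=36
Round 3 (k=6): L=36 R=194
Round 4 (k=42): L=194 R=255
Round 5 (k=1): L=255 R=196
Round 6 (k=12): L=196 R=200

Answer: 196 200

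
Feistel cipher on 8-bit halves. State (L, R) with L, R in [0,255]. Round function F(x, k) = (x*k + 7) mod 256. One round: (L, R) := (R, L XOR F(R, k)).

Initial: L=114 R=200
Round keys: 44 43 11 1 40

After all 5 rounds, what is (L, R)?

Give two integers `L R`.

Answer: 101 211

Derivation:
Round 1 (k=44): L=200 R=21
Round 2 (k=43): L=21 R=70
Round 3 (k=11): L=70 R=28
Round 4 (k=1): L=28 R=101
Round 5 (k=40): L=101 R=211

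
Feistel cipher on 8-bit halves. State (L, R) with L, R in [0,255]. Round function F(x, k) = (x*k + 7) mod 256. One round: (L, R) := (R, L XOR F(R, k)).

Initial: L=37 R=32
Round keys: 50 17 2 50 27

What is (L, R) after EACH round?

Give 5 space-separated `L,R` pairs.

Round 1 (k=50): L=32 R=98
Round 2 (k=17): L=98 R=169
Round 3 (k=2): L=169 R=59
Round 4 (k=50): L=59 R=36
Round 5 (k=27): L=36 R=232

Answer: 32,98 98,169 169,59 59,36 36,232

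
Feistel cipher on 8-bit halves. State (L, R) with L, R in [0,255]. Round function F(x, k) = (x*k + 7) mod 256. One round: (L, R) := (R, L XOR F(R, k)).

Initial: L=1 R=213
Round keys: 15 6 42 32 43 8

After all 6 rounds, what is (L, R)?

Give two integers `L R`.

Answer: 92 172

Derivation:
Round 1 (k=15): L=213 R=131
Round 2 (k=6): L=131 R=204
Round 3 (k=42): L=204 R=252
Round 4 (k=32): L=252 R=75
Round 5 (k=43): L=75 R=92
Round 6 (k=8): L=92 R=172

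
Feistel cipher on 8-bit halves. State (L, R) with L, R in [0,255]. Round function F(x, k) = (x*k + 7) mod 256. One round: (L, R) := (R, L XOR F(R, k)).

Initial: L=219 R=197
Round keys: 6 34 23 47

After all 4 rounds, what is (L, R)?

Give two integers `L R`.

Answer: 239 238

Derivation:
Round 1 (k=6): L=197 R=126
Round 2 (k=34): L=126 R=6
Round 3 (k=23): L=6 R=239
Round 4 (k=47): L=239 R=238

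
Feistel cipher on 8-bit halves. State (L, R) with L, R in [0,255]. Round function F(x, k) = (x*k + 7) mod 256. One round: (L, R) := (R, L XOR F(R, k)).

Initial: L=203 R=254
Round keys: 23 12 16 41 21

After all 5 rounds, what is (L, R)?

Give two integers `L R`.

Answer: 245 37

Derivation:
Round 1 (k=23): L=254 R=18
Round 2 (k=12): L=18 R=33
Round 3 (k=16): L=33 R=5
Round 4 (k=41): L=5 R=245
Round 5 (k=21): L=245 R=37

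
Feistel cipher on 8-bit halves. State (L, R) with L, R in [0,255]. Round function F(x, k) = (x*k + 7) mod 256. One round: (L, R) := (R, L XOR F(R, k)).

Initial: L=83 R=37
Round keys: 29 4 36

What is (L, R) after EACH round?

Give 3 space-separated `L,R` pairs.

Round 1 (k=29): L=37 R=107
Round 2 (k=4): L=107 R=150
Round 3 (k=36): L=150 R=116

Answer: 37,107 107,150 150,116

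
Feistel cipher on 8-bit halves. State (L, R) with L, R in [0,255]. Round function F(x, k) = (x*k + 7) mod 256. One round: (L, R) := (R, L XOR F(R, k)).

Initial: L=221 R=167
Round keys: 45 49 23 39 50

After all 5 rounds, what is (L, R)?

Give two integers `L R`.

Answer: 239 100

Derivation:
Round 1 (k=45): L=167 R=191
Round 2 (k=49): L=191 R=49
Round 3 (k=23): L=49 R=209
Round 4 (k=39): L=209 R=239
Round 5 (k=50): L=239 R=100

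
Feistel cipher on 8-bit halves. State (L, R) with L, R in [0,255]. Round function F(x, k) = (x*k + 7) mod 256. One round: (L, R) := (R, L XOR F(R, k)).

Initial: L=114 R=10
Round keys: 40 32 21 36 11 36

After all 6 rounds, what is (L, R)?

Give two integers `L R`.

Answer: 4 33

Derivation:
Round 1 (k=40): L=10 R=229
Round 2 (k=32): L=229 R=173
Round 3 (k=21): L=173 R=221
Round 4 (k=36): L=221 R=182
Round 5 (k=11): L=182 R=4
Round 6 (k=36): L=4 R=33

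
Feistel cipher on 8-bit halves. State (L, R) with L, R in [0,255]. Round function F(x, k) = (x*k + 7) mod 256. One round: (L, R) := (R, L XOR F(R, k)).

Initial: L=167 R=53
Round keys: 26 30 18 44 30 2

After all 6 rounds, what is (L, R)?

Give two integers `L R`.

Answer: 0 218

Derivation:
Round 1 (k=26): L=53 R=206
Round 2 (k=30): L=206 R=30
Round 3 (k=18): L=30 R=237
Round 4 (k=44): L=237 R=221
Round 5 (k=30): L=221 R=0
Round 6 (k=2): L=0 R=218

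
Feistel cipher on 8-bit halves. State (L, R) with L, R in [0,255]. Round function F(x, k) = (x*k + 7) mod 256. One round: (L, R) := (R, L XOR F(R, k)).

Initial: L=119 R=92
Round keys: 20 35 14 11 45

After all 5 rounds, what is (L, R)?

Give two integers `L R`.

Round 1 (k=20): L=92 R=64
Round 2 (k=35): L=64 R=155
Round 3 (k=14): L=155 R=193
Round 4 (k=11): L=193 R=201
Round 5 (k=45): L=201 R=157

Answer: 201 157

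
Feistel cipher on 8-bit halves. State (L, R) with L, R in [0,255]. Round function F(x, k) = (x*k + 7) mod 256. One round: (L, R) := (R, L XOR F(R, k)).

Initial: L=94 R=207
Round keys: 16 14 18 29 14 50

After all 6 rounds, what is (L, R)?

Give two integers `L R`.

Answer: 147 38

Derivation:
Round 1 (k=16): L=207 R=169
Round 2 (k=14): L=169 R=138
Round 3 (k=18): L=138 R=18
Round 4 (k=29): L=18 R=155
Round 5 (k=14): L=155 R=147
Round 6 (k=50): L=147 R=38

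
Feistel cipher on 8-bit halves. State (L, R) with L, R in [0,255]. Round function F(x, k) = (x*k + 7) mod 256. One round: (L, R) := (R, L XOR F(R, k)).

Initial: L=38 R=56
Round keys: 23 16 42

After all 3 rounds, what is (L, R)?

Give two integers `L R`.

Answer: 175 148

Derivation:
Round 1 (k=23): L=56 R=41
Round 2 (k=16): L=41 R=175
Round 3 (k=42): L=175 R=148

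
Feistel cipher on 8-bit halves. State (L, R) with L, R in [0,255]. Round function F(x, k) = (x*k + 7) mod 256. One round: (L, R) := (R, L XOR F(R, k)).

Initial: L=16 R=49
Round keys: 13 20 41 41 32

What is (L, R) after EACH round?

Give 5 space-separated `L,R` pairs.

Round 1 (k=13): L=49 R=148
Round 2 (k=20): L=148 R=166
Round 3 (k=41): L=166 R=9
Round 4 (k=41): L=9 R=222
Round 5 (k=32): L=222 R=206

Answer: 49,148 148,166 166,9 9,222 222,206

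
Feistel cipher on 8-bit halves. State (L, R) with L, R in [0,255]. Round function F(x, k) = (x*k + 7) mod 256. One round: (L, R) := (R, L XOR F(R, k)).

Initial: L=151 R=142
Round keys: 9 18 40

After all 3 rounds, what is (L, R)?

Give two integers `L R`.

Answer: 197 93

Derivation:
Round 1 (k=9): L=142 R=146
Round 2 (k=18): L=146 R=197
Round 3 (k=40): L=197 R=93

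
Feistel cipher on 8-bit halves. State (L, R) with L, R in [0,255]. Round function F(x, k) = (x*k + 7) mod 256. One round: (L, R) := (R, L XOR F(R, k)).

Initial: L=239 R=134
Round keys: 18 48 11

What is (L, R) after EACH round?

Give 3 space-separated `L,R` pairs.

Round 1 (k=18): L=134 R=156
Round 2 (k=48): L=156 R=193
Round 3 (k=11): L=193 R=206

Answer: 134,156 156,193 193,206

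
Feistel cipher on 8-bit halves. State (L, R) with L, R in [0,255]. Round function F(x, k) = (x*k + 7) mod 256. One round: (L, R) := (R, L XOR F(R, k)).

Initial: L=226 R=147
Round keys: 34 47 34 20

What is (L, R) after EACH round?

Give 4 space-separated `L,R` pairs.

Answer: 147,111 111,251 251,50 50,20

Derivation:
Round 1 (k=34): L=147 R=111
Round 2 (k=47): L=111 R=251
Round 3 (k=34): L=251 R=50
Round 4 (k=20): L=50 R=20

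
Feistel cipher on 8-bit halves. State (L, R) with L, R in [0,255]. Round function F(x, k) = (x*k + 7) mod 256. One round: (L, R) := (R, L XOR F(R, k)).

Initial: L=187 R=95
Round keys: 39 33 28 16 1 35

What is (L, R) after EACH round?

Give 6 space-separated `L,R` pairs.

Answer: 95,59 59,253 253,136 136,122 122,9 9,56

Derivation:
Round 1 (k=39): L=95 R=59
Round 2 (k=33): L=59 R=253
Round 3 (k=28): L=253 R=136
Round 4 (k=16): L=136 R=122
Round 5 (k=1): L=122 R=9
Round 6 (k=35): L=9 R=56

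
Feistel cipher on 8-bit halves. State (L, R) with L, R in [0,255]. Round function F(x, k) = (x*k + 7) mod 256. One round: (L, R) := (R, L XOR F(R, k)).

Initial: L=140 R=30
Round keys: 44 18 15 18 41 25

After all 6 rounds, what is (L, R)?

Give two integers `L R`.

Answer: 138 135

Derivation:
Round 1 (k=44): L=30 R=163
Round 2 (k=18): L=163 R=99
Round 3 (k=15): L=99 R=119
Round 4 (k=18): L=119 R=6
Round 5 (k=41): L=6 R=138
Round 6 (k=25): L=138 R=135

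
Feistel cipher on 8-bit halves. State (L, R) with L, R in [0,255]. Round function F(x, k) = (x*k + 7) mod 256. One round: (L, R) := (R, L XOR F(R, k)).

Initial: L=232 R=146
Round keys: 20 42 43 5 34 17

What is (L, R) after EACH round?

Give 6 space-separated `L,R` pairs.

Round 1 (k=20): L=146 R=135
Round 2 (k=42): L=135 R=191
Round 3 (k=43): L=191 R=155
Round 4 (k=5): L=155 R=177
Round 5 (k=34): L=177 R=18
Round 6 (k=17): L=18 R=136

Answer: 146,135 135,191 191,155 155,177 177,18 18,136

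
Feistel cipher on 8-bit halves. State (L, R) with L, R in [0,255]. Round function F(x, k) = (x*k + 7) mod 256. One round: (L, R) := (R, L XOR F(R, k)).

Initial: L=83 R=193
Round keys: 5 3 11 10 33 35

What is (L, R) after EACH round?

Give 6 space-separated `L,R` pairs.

Answer: 193,159 159,37 37,1 1,52 52,186 186,65

Derivation:
Round 1 (k=5): L=193 R=159
Round 2 (k=3): L=159 R=37
Round 3 (k=11): L=37 R=1
Round 4 (k=10): L=1 R=52
Round 5 (k=33): L=52 R=186
Round 6 (k=35): L=186 R=65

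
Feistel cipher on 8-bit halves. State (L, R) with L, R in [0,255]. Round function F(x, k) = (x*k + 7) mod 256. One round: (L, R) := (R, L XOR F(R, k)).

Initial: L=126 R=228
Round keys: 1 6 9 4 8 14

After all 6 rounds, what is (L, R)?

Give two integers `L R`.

Round 1 (k=1): L=228 R=149
Round 2 (k=6): L=149 R=97
Round 3 (k=9): L=97 R=229
Round 4 (k=4): L=229 R=250
Round 5 (k=8): L=250 R=50
Round 6 (k=14): L=50 R=57

Answer: 50 57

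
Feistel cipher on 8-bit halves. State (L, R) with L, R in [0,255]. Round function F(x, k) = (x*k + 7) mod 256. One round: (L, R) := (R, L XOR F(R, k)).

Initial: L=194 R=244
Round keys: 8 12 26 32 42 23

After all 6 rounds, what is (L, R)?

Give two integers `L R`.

Round 1 (k=8): L=244 R=101
Round 2 (k=12): L=101 R=55
Round 3 (k=26): L=55 R=248
Round 4 (k=32): L=248 R=48
Round 5 (k=42): L=48 R=31
Round 6 (k=23): L=31 R=224

Answer: 31 224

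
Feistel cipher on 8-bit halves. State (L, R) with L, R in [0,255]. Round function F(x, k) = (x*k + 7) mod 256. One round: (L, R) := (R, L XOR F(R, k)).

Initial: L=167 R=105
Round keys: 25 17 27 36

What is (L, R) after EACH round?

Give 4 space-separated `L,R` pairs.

Answer: 105,239 239,143 143,243 243,188

Derivation:
Round 1 (k=25): L=105 R=239
Round 2 (k=17): L=239 R=143
Round 3 (k=27): L=143 R=243
Round 4 (k=36): L=243 R=188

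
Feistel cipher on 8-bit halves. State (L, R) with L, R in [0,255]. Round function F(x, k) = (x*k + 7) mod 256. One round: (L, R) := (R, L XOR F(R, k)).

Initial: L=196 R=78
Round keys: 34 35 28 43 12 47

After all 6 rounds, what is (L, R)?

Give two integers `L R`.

Answer: 59 129

Derivation:
Round 1 (k=34): L=78 R=167
Round 2 (k=35): L=167 R=146
Round 3 (k=28): L=146 R=88
Round 4 (k=43): L=88 R=93
Round 5 (k=12): L=93 R=59
Round 6 (k=47): L=59 R=129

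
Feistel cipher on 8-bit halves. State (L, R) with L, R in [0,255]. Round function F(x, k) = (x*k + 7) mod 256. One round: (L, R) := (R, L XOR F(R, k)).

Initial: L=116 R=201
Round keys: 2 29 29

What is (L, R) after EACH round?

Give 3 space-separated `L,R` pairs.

Round 1 (k=2): L=201 R=237
Round 2 (k=29): L=237 R=41
Round 3 (k=29): L=41 R=65

Answer: 201,237 237,41 41,65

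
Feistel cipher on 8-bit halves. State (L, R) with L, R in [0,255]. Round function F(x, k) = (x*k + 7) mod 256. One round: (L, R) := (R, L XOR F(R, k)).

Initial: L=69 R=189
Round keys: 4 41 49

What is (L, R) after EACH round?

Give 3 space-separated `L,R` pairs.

Answer: 189,190 190,200 200,241

Derivation:
Round 1 (k=4): L=189 R=190
Round 2 (k=41): L=190 R=200
Round 3 (k=49): L=200 R=241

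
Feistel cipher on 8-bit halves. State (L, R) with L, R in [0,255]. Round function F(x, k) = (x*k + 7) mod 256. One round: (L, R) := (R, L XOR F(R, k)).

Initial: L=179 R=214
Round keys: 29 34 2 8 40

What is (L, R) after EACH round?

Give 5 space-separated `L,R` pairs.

Round 1 (k=29): L=214 R=246
Round 2 (k=34): L=246 R=101
Round 3 (k=2): L=101 R=39
Round 4 (k=8): L=39 R=90
Round 5 (k=40): L=90 R=48

Answer: 214,246 246,101 101,39 39,90 90,48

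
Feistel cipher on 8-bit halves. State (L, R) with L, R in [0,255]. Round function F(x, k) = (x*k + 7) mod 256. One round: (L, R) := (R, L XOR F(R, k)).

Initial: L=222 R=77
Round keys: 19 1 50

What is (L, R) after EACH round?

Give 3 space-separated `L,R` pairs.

Answer: 77,96 96,42 42,91

Derivation:
Round 1 (k=19): L=77 R=96
Round 2 (k=1): L=96 R=42
Round 3 (k=50): L=42 R=91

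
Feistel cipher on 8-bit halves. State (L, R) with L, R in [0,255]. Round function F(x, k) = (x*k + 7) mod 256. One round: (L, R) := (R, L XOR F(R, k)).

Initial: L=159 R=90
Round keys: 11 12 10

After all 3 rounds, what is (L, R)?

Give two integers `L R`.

Round 1 (k=11): L=90 R=122
Round 2 (k=12): L=122 R=229
Round 3 (k=10): L=229 R=131

Answer: 229 131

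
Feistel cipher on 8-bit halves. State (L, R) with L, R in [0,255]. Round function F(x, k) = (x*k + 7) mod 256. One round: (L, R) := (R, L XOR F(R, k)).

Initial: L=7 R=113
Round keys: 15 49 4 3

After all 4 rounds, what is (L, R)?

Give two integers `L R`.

Round 1 (k=15): L=113 R=161
Round 2 (k=49): L=161 R=169
Round 3 (k=4): L=169 R=10
Round 4 (k=3): L=10 R=140

Answer: 10 140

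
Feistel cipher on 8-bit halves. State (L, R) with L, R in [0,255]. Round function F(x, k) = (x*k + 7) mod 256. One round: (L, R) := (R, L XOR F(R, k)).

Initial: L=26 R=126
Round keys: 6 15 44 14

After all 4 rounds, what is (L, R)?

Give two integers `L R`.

Round 1 (k=6): L=126 R=225
Round 2 (k=15): L=225 R=72
Round 3 (k=44): L=72 R=134
Round 4 (k=14): L=134 R=19

Answer: 134 19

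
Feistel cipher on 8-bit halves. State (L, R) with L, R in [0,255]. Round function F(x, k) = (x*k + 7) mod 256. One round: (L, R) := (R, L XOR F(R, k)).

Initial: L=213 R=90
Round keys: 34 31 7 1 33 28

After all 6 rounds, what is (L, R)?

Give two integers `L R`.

Answer: 115 33

Derivation:
Round 1 (k=34): L=90 R=46
Round 2 (k=31): L=46 R=195
Round 3 (k=7): L=195 R=114
Round 4 (k=1): L=114 R=186
Round 5 (k=33): L=186 R=115
Round 6 (k=28): L=115 R=33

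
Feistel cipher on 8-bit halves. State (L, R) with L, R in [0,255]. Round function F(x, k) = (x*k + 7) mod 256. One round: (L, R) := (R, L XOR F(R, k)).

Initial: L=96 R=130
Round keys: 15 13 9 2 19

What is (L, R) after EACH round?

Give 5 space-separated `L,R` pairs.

Round 1 (k=15): L=130 R=197
Round 2 (k=13): L=197 R=138
Round 3 (k=9): L=138 R=36
Round 4 (k=2): L=36 R=197
Round 5 (k=19): L=197 R=130

Answer: 130,197 197,138 138,36 36,197 197,130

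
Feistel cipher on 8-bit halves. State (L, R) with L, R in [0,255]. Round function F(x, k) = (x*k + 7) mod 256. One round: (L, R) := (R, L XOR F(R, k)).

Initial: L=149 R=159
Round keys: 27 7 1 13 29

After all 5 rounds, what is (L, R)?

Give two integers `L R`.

Answer: 117 225

Derivation:
Round 1 (k=27): L=159 R=89
Round 2 (k=7): L=89 R=233
Round 3 (k=1): L=233 R=169
Round 4 (k=13): L=169 R=117
Round 5 (k=29): L=117 R=225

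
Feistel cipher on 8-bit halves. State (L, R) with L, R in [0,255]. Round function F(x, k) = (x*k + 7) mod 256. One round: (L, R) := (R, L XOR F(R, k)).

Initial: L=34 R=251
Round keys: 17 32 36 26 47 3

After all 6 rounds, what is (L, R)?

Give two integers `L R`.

Answer: 81 123

Derivation:
Round 1 (k=17): L=251 R=144
Round 2 (k=32): L=144 R=252
Round 3 (k=36): L=252 R=231
Round 4 (k=26): L=231 R=129
Round 5 (k=47): L=129 R=81
Round 6 (k=3): L=81 R=123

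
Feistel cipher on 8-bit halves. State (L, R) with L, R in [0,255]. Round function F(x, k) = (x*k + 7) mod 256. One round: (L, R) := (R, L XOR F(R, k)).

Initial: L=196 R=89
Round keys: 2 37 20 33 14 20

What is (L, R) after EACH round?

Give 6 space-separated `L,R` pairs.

Answer: 89,125 125,65 65,102 102,108 108,137 137,215

Derivation:
Round 1 (k=2): L=89 R=125
Round 2 (k=37): L=125 R=65
Round 3 (k=20): L=65 R=102
Round 4 (k=33): L=102 R=108
Round 5 (k=14): L=108 R=137
Round 6 (k=20): L=137 R=215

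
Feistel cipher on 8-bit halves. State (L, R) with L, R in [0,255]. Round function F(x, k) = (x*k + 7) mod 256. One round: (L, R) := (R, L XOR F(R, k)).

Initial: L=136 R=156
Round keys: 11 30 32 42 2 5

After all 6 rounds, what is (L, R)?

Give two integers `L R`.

Answer: 63 144

Derivation:
Round 1 (k=11): L=156 R=51
Round 2 (k=30): L=51 R=157
Round 3 (k=32): L=157 R=148
Round 4 (k=42): L=148 R=210
Round 5 (k=2): L=210 R=63
Round 6 (k=5): L=63 R=144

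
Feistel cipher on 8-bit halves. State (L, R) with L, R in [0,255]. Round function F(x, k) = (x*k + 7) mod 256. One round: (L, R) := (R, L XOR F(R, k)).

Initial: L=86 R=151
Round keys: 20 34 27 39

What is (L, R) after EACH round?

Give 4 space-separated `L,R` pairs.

Answer: 151,133 133,38 38,140 140,125

Derivation:
Round 1 (k=20): L=151 R=133
Round 2 (k=34): L=133 R=38
Round 3 (k=27): L=38 R=140
Round 4 (k=39): L=140 R=125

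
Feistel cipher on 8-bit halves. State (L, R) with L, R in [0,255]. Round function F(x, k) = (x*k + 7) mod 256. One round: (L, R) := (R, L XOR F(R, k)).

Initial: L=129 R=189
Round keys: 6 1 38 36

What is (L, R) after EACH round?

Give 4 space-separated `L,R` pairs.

Round 1 (k=6): L=189 R=244
Round 2 (k=1): L=244 R=70
Round 3 (k=38): L=70 R=159
Round 4 (k=36): L=159 R=37

Answer: 189,244 244,70 70,159 159,37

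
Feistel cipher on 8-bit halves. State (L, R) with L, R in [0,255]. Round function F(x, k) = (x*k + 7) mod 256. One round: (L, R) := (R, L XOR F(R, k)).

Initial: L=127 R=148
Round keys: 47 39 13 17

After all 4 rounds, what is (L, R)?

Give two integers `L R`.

Answer: 134 226

Derivation:
Round 1 (k=47): L=148 R=76
Round 2 (k=39): L=76 R=15
Round 3 (k=13): L=15 R=134
Round 4 (k=17): L=134 R=226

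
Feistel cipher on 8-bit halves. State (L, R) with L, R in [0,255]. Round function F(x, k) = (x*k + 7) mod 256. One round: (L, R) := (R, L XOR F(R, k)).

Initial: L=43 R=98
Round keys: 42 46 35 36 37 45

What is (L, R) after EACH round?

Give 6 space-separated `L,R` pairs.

Round 1 (k=42): L=98 R=48
Round 2 (k=46): L=48 R=197
Round 3 (k=35): L=197 R=198
Round 4 (k=36): L=198 R=26
Round 5 (k=37): L=26 R=15
Round 6 (k=45): L=15 R=176

Answer: 98,48 48,197 197,198 198,26 26,15 15,176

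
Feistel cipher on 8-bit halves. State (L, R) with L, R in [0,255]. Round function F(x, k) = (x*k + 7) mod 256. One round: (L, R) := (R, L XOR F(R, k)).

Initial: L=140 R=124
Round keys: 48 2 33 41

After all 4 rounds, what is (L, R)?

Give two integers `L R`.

Answer: 195 163

Derivation:
Round 1 (k=48): L=124 R=203
Round 2 (k=2): L=203 R=225
Round 3 (k=33): L=225 R=195
Round 4 (k=41): L=195 R=163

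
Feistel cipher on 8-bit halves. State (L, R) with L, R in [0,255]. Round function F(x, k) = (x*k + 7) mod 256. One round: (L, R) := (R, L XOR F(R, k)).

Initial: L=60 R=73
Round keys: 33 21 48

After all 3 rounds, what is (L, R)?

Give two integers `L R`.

Answer: 10 171

Derivation:
Round 1 (k=33): L=73 R=76
Round 2 (k=21): L=76 R=10
Round 3 (k=48): L=10 R=171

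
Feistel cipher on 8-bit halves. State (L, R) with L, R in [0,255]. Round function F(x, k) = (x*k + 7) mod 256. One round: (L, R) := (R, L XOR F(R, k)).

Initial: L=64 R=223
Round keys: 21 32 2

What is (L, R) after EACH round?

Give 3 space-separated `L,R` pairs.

Answer: 223,18 18,152 152,37

Derivation:
Round 1 (k=21): L=223 R=18
Round 2 (k=32): L=18 R=152
Round 3 (k=2): L=152 R=37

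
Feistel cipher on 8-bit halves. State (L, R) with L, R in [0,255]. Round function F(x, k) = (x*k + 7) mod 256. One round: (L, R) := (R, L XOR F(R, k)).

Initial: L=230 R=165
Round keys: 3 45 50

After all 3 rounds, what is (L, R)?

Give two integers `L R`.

Round 1 (k=3): L=165 R=16
Round 2 (k=45): L=16 R=114
Round 3 (k=50): L=114 R=91

Answer: 114 91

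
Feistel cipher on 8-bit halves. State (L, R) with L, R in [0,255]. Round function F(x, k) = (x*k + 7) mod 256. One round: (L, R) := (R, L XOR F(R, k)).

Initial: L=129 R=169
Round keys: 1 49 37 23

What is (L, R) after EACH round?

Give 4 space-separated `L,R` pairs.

Round 1 (k=1): L=169 R=49
Round 2 (k=49): L=49 R=193
Round 3 (k=37): L=193 R=221
Round 4 (k=23): L=221 R=35

Answer: 169,49 49,193 193,221 221,35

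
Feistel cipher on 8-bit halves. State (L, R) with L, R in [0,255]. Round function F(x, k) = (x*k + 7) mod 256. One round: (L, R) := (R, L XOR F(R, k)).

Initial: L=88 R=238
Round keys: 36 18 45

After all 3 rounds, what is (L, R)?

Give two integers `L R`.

Answer: 43 177

Derivation:
Round 1 (k=36): L=238 R=39
Round 2 (k=18): L=39 R=43
Round 3 (k=45): L=43 R=177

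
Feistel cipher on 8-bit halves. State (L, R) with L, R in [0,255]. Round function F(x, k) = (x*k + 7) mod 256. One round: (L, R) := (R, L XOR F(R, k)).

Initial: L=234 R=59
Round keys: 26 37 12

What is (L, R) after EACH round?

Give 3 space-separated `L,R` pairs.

Answer: 59,239 239,169 169,28

Derivation:
Round 1 (k=26): L=59 R=239
Round 2 (k=37): L=239 R=169
Round 3 (k=12): L=169 R=28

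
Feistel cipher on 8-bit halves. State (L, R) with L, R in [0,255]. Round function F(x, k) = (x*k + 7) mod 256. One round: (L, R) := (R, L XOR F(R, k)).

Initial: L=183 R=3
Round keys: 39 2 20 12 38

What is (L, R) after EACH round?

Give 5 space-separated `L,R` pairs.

Answer: 3,203 203,158 158,148 148,105 105,9

Derivation:
Round 1 (k=39): L=3 R=203
Round 2 (k=2): L=203 R=158
Round 3 (k=20): L=158 R=148
Round 4 (k=12): L=148 R=105
Round 5 (k=38): L=105 R=9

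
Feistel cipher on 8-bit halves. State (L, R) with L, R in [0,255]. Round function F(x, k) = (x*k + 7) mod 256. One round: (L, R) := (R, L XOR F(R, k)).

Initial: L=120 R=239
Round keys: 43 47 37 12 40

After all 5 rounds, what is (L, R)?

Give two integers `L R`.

Round 1 (k=43): L=239 R=84
Round 2 (k=47): L=84 R=156
Round 3 (k=37): L=156 R=199
Round 4 (k=12): L=199 R=199
Round 5 (k=40): L=199 R=216

Answer: 199 216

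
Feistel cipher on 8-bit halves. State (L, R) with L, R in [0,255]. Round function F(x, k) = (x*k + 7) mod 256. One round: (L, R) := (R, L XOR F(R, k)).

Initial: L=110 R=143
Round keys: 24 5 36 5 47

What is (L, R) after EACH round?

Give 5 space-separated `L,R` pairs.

Round 1 (k=24): L=143 R=1
Round 2 (k=5): L=1 R=131
Round 3 (k=36): L=131 R=114
Round 4 (k=5): L=114 R=194
Round 5 (k=47): L=194 R=215

Answer: 143,1 1,131 131,114 114,194 194,215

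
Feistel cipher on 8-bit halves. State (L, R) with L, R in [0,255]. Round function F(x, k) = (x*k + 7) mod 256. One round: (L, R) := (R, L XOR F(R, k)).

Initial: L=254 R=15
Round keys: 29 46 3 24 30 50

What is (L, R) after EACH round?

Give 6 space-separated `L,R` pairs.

Answer: 15,68 68,48 48,211 211,255 255,58 58,164

Derivation:
Round 1 (k=29): L=15 R=68
Round 2 (k=46): L=68 R=48
Round 3 (k=3): L=48 R=211
Round 4 (k=24): L=211 R=255
Round 5 (k=30): L=255 R=58
Round 6 (k=50): L=58 R=164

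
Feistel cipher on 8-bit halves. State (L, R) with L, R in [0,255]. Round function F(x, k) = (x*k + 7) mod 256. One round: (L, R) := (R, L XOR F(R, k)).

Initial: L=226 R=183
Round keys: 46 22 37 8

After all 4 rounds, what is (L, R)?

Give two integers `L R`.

Round 1 (k=46): L=183 R=11
Round 2 (k=22): L=11 R=78
Round 3 (k=37): L=78 R=70
Round 4 (k=8): L=70 R=121

Answer: 70 121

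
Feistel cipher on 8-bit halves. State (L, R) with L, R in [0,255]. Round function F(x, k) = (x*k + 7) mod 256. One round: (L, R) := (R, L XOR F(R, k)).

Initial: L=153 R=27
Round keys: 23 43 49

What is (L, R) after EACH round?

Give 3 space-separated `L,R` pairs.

Answer: 27,237 237,205 205,169

Derivation:
Round 1 (k=23): L=27 R=237
Round 2 (k=43): L=237 R=205
Round 3 (k=49): L=205 R=169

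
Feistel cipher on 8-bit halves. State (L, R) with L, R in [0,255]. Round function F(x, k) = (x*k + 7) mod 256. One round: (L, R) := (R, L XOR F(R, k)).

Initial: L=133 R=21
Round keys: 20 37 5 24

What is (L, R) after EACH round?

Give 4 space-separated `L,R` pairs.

Answer: 21,46 46,184 184,177 177,39

Derivation:
Round 1 (k=20): L=21 R=46
Round 2 (k=37): L=46 R=184
Round 3 (k=5): L=184 R=177
Round 4 (k=24): L=177 R=39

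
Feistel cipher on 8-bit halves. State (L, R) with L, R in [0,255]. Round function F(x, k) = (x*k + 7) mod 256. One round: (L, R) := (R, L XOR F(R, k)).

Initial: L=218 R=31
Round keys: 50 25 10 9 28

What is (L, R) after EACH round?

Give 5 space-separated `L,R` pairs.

Round 1 (k=50): L=31 R=207
Round 2 (k=25): L=207 R=33
Round 3 (k=10): L=33 R=158
Round 4 (k=9): L=158 R=180
Round 5 (k=28): L=180 R=41

Answer: 31,207 207,33 33,158 158,180 180,41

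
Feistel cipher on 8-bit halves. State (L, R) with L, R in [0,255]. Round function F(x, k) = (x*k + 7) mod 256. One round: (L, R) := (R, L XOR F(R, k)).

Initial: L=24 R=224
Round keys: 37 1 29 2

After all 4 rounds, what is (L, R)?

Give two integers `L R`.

Answer: 234 189

Derivation:
Round 1 (k=37): L=224 R=127
Round 2 (k=1): L=127 R=102
Round 3 (k=29): L=102 R=234
Round 4 (k=2): L=234 R=189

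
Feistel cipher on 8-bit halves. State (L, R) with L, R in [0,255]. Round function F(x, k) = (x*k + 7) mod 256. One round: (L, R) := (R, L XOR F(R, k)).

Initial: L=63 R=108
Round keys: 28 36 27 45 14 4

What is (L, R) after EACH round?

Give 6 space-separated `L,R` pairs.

Round 1 (k=28): L=108 R=232
Round 2 (k=36): L=232 R=203
Round 3 (k=27): L=203 R=152
Round 4 (k=45): L=152 R=116
Round 5 (k=14): L=116 R=199
Round 6 (k=4): L=199 R=87

Answer: 108,232 232,203 203,152 152,116 116,199 199,87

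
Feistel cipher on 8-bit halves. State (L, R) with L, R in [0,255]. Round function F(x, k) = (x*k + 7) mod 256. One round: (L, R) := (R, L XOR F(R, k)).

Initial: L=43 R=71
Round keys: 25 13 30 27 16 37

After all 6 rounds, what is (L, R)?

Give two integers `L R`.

Round 1 (k=25): L=71 R=221
Round 2 (k=13): L=221 R=7
Round 3 (k=30): L=7 R=4
Round 4 (k=27): L=4 R=116
Round 5 (k=16): L=116 R=67
Round 6 (k=37): L=67 R=194

Answer: 67 194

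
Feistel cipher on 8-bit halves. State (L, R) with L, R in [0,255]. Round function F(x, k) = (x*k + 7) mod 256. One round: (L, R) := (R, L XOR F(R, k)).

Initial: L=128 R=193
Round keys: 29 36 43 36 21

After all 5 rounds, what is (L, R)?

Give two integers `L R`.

Answer: 205 69

Derivation:
Round 1 (k=29): L=193 R=100
Round 2 (k=36): L=100 R=214
Round 3 (k=43): L=214 R=157
Round 4 (k=36): L=157 R=205
Round 5 (k=21): L=205 R=69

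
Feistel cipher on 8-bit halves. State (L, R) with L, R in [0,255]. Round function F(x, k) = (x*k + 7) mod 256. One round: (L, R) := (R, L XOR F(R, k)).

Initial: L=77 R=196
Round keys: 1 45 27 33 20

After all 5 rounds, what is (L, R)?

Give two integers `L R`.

Round 1 (k=1): L=196 R=134
Round 2 (k=45): L=134 R=81
Round 3 (k=27): L=81 R=20
Round 4 (k=33): L=20 R=202
Round 5 (k=20): L=202 R=219

Answer: 202 219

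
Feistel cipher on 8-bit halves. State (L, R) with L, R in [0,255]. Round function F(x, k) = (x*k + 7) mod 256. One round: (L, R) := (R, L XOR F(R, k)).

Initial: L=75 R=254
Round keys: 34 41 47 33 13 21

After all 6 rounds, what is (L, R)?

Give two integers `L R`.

Answer: 149 36

Derivation:
Round 1 (k=34): L=254 R=136
Round 2 (k=41): L=136 R=49
Round 3 (k=47): L=49 R=142
Round 4 (k=33): L=142 R=100
Round 5 (k=13): L=100 R=149
Round 6 (k=21): L=149 R=36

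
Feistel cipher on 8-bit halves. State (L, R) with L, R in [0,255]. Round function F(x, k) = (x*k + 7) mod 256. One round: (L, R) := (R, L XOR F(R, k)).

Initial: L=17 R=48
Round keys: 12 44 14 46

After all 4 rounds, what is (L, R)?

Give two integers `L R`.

Answer: 175 134

Derivation:
Round 1 (k=12): L=48 R=86
Round 2 (k=44): L=86 R=255
Round 3 (k=14): L=255 R=175
Round 4 (k=46): L=175 R=134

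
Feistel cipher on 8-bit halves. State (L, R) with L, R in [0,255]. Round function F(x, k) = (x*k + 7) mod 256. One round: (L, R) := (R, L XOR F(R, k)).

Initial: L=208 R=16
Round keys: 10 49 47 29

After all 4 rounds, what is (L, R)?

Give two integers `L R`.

Answer: 190 83

Derivation:
Round 1 (k=10): L=16 R=119
Round 2 (k=49): L=119 R=222
Round 3 (k=47): L=222 R=190
Round 4 (k=29): L=190 R=83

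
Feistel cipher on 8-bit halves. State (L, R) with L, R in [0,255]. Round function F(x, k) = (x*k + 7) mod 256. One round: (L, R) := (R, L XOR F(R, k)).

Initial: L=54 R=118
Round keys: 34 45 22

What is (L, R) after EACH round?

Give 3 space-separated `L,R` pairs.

Round 1 (k=34): L=118 R=133
Round 2 (k=45): L=133 R=30
Round 3 (k=22): L=30 R=30

Answer: 118,133 133,30 30,30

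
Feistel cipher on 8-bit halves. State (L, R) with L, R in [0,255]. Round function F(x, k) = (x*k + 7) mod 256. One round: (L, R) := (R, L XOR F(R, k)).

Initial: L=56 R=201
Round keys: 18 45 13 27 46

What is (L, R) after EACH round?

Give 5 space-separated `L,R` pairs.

Answer: 201,17 17,205 205,97 97,143 143,216

Derivation:
Round 1 (k=18): L=201 R=17
Round 2 (k=45): L=17 R=205
Round 3 (k=13): L=205 R=97
Round 4 (k=27): L=97 R=143
Round 5 (k=46): L=143 R=216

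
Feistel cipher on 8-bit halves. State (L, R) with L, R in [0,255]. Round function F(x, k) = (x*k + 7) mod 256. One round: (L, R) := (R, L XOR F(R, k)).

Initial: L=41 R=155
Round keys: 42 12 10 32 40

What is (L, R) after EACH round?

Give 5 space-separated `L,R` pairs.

Round 1 (k=42): L=155 R=92
Round 2 (k=12): L=92 R=204
Round 3 (k=10): L=204 R=163
Round 4 (k=32): L=163 R=171
Round 5 (k=40): L=171 R=28

Answer: 155,92 92,204 204,163 163,171 171,28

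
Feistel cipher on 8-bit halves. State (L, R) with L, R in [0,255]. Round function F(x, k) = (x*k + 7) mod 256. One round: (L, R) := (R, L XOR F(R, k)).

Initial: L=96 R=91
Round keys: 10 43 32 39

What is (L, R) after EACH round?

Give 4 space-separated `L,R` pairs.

Answer: 91,245 245,117 117,82 82,240

Derivation:
Round 1 (k=10): L=91 R=245
Round 2 (k=43): L=245 R=117
Round 3 (k=32): L=117 R=82
Round 4 (k=39): L=82 R=240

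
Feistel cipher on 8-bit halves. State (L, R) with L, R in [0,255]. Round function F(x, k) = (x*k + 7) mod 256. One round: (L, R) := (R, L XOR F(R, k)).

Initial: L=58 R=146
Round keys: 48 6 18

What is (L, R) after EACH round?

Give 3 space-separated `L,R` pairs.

Answer: 146,93 93,167 167,152

Derivation:
Round 1 (k=48): L=146 R=93
Round 2 (k=6): L=93 R=167
Round 3 (k=18): L=167 R=152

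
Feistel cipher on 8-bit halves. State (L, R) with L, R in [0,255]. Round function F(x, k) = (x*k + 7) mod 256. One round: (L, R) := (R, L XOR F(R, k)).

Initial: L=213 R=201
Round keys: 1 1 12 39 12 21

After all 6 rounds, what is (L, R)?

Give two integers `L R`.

Round 1 (k=1): L=201 R=5
Round 2 (k=1): L=5 R=197
Round 3 (k=12): L=197 R=70
Round 4 (k=39): L=70 R=116
Round 5 (k=12): L=116 R=49
Round 6 (k=21): L=49 R=120

Answer: 49 120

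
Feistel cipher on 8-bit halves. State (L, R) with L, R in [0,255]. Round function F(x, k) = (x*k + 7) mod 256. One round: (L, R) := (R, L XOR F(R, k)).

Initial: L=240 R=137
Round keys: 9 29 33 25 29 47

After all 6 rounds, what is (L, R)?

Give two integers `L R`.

Round 1 (k=9): L=137 R=40
Round 2 (k=29): L=40 R=6
Round 3 (k=33): L=6 R=229
Round 4 (k=25): L=229 R=98
Round 5 (k=29): L=98 R=196
Round 6 (k=47): L=196 R=97

Answer: 196 97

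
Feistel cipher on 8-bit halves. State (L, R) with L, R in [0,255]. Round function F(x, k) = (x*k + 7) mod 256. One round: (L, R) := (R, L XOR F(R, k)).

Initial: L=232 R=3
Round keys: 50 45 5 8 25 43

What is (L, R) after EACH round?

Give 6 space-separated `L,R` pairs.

Round 1 (k=50): L=3 R=117
Round 2 (k=45): L=117 R=155
Round 3 (k=5): L=155 R=123
Round 4 (k=8): L=123 R=68
Round 5 (k=25): L=68 R=208
Round 6 (k=43): L=208 R=179

Answer: 3,117 117,155 155,123 123,68 68,208 208,179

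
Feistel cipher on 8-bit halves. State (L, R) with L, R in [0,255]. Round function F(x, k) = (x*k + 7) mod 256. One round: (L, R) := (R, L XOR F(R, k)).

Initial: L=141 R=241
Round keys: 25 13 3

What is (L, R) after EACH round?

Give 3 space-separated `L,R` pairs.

Round 1 (k=25): L=241 R=29
Round 2 (k=13): L=29 R=113
Round 3 (k=3): L=113 R=71

Answer: 241,29 29,113 113,71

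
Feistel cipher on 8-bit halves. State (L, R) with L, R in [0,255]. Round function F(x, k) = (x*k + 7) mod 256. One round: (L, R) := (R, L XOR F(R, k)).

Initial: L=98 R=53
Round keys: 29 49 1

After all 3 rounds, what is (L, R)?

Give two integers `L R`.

Answer: 100 1

Derivation:
Round 1 (k=29): L=53 R=106
Round 2 (k=49): L=106 R=100
Round 3 (k=1): L=100 R=1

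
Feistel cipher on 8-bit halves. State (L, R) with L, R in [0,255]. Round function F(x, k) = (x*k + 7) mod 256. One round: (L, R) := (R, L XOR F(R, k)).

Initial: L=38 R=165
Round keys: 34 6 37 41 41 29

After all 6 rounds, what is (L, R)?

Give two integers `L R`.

Round 1 (k=34): L=165 R=215
Round 2 (k=6): L=215 R=180
Round 3 (k=37): L=180 R=220
Round 4 (k=41): L=220 R=247
Round 5 (k=41): L=247 R=74
Round 6 (k=29): L=74 R=158

Answer: 74 158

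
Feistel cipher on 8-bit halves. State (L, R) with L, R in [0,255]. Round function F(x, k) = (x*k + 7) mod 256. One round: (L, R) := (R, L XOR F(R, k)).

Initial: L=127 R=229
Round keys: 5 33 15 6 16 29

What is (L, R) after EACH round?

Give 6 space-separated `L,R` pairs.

Round 1 (k=5): L=229 R=255
Round 2 (k=33): L=255 R=3
Round 3 (k=15): L=3 R=203
Round 4 (k=6): L=203 R=202
Round 5 (k=16): L=202 R=108
Round 6 (k=29): L=108 R=137

Answer: 229,255 255,3 3,203 203,202 202,108 108,137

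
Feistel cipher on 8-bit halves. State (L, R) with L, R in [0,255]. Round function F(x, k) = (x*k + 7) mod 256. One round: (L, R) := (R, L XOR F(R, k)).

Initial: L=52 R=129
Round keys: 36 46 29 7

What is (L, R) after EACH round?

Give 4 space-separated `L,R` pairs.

Round 1 (k=36): L=129 R=31
Round 2 (k=46): L=31 R=24
Round 3 (k=29): L=24 R=160
Round 4 (k=7): L=160 R=127

Answer: 129,31 31,24 24,160 160,127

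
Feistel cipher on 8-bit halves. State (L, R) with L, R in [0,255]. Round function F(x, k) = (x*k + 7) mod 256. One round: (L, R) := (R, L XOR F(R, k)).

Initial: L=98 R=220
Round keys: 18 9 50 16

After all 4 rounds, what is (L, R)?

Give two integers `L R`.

Answer: 186 119

Derivation:
Round 1 (k=18): L=220 R=29
Round 2 (k=9): L=29 R=208
Round 3 (k=50): L=208 R=186
Round 4 (k=16): L=186 R=119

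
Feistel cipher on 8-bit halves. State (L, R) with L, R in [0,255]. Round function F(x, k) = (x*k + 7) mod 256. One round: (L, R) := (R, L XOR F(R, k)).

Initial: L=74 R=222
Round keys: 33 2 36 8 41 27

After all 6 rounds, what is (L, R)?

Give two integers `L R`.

Round 1 (k=33): L=222 R=239
Round 2 (k=2): L=239 R=59
Round 3 (k=36): L=59 R=188
Round 4 (k=8): L=188 R=220
Round 5 (k=41): L=220 R=255
Round 6 (k=27): L=255 R=48

Answer: 255 48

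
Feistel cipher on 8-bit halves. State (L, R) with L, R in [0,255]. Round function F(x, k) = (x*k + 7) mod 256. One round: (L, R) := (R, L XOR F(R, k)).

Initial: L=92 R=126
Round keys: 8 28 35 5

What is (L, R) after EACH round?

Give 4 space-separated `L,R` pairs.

Answer: 126,171 171,197 197,93 93,29

Derivation:
Round 1 (k=8): L=126 R=171
Round 2 (k=28): L=171 R=197
Round 3 (k=35): L=197 R=93
Round 4 (k=5): L=93 R=29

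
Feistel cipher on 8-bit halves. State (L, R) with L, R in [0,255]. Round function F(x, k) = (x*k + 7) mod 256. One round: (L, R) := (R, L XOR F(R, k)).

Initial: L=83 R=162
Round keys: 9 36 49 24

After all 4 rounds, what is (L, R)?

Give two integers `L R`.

Answer: 46 26

Derivation:
Round 1 (k=9): L=162 R=234
Round 2 (k=36): L=234 R=77
Round 3 (k=49): L=77 R=46
Round 4 (k=24): L=46 R=26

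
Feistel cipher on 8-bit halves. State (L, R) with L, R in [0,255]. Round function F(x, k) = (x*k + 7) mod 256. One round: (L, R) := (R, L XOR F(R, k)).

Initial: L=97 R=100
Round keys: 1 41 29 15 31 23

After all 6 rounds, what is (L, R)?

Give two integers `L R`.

Answer: 165 202

Derivation:
Round 1 (k=1): L=100 R=10
Round 2 (k=41): L=10 R=197
Round 3 (k=29): L=197 R=82
Round 4 (k=15): L=82 R=16
Round 5 (k=31): L=16 R=165
Round 6 (k=23): L=165 R=202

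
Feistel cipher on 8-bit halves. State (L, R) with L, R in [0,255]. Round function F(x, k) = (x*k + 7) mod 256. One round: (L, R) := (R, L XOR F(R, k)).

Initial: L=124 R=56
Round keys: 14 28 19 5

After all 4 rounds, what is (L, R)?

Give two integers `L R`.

Round 1 (k=14): L=56 R=107
Round 2 (k=28): L=107 R=131
Round 3 (k=19): L=131 R=171
Round 4 (k=5): L=171 R=221

Answer: 171 221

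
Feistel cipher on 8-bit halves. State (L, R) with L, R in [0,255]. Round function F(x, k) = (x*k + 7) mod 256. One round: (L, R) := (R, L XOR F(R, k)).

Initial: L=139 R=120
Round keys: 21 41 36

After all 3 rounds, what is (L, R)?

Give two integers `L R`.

Answer: 3 39

Derivation:
Round 1 (k=21): L=120 R=84
Round 2 (k=41): L=84 R=3
Round 3 (k=36): L=3 R=39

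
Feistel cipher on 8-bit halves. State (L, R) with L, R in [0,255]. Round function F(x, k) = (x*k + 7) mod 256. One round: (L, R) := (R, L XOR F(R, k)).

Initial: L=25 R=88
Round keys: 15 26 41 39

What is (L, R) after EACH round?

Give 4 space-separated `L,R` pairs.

Round 1 (k=15): L=88 R=54
Round 2 (k=26): L=54 R=219
Round 3 (k=41): L=219 R=44
Round 4 (k=39): L=44 R=96

Answer: 88,54 54,219 219,44 44,96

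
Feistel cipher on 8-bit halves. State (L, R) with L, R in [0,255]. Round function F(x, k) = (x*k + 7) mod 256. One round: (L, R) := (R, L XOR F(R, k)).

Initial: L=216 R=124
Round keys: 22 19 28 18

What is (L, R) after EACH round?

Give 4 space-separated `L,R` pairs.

Answer: 124,119 119,160 160,240 240,71

Derivation:
Round 1 (k=22): L=124 R=119
Round 2 (k=19): L=119 R=160
Round 3 (k=28): L=160 R=240
Round 4 (k=18): L=240 R=71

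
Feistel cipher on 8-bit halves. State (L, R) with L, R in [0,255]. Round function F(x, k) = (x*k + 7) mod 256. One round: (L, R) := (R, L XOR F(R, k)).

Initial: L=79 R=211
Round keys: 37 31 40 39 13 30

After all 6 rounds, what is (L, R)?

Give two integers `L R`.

Round 1 (k=37): L=211 R=201
Round 2 (k=31): L=201 R=141
Round 3 (k=40): L=141 R=198
Round 4 (k=39): L=198 R=188
Round 5 (k=13): L=188 R=85
Round 6 (k=30): L=85 R=65

Answer: 85 65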